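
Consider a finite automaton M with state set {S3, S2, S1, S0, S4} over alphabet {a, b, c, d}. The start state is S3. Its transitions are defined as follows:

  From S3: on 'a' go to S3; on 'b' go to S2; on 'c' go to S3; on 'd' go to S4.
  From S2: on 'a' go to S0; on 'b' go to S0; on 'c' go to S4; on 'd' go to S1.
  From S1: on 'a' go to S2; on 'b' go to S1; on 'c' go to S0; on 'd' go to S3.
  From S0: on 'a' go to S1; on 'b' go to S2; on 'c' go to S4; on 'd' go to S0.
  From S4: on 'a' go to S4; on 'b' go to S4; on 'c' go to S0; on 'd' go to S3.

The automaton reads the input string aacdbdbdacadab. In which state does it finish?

S2

Trace: S3 -a-> S3 -a-> S3 -c-> S3 -d-> S4 -b-> S4 -d-> S3 -b-> S2 -d-> S1 -a-> S2 -c-> S4 -a-> S4 -d-> S3 -a-> S3 -b-> S2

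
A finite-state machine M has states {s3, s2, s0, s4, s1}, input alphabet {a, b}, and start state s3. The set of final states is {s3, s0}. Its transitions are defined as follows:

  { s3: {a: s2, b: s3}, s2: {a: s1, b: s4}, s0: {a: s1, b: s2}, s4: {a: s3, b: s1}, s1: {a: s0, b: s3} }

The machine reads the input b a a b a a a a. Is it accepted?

s3 → s3 → s2 → s1 → s3 → s2 → s1 → s0 → s1
End state s1 is not accepting.

No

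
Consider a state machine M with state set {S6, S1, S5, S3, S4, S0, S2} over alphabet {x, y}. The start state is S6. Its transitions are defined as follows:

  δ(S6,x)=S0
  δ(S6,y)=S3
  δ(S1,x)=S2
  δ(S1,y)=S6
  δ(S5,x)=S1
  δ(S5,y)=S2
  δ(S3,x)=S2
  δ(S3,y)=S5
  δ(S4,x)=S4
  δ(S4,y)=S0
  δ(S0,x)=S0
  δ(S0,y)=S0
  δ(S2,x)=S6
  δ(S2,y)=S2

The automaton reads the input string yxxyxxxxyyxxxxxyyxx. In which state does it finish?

start at S6
read 'y': S6 → S3
read 'x': S3 → S2
read 'x': S2 → S6
read 'y': S6 → S3
read 'x': S3 → S2
read 'x': S2 → S6
read 'x': S6 → S0
read 'x': S0 → S0
read 'y': S0 → S0
read 'y': S0 → S0
read 'x': S0 → S0
read 'x': S0 → S0
read 'x': S0 → S0
read 'x': S0 → S0
read 'x': S0 → S0
read 'y': S0 → S0
read 'y': S0 → S0
read 'x': S0 → S0
read 'x': S0 → S0

S0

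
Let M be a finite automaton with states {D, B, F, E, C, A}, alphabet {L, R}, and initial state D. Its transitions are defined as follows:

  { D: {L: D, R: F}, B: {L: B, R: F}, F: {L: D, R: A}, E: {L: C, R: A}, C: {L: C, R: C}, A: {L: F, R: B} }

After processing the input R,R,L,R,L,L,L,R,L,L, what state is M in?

D → F → A → F → A → F → D → D → F → D → D

D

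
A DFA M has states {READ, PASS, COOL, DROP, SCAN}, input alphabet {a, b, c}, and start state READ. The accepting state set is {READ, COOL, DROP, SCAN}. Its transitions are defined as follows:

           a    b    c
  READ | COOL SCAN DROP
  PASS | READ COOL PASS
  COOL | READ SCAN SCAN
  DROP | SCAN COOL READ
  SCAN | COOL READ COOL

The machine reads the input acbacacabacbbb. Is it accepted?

Yes

Trace: READ -a-> COOL -c-> SCAN -b-> READ -a-> COOL -c-> SCAN -a-> COOL -c-> SCAN -a-> COOL -b-> SCAN -a-> COOL -c-> SCAN -b-> READ -b-> SCAN -b-> READ
End state READ is accepting.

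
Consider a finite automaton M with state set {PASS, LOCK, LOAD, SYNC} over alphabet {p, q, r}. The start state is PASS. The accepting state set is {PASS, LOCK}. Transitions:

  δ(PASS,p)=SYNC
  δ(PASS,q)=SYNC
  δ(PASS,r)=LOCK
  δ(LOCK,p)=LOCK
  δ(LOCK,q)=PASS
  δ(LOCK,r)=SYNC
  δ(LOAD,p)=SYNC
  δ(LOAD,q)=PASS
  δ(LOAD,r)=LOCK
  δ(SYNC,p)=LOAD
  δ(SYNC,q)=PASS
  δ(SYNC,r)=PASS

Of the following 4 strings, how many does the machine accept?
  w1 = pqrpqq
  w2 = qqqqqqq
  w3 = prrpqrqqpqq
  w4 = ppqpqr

1

w1: PASS → SYNC → PASS → LOCK → LOCK → PASS → SYNC  → end SYNC, rejected
w2: PASS → SYNC → PASS → SYNC → PASS → SYNC → PASS → SYNC  → end SYNC, rejected
w3: PASS → SYNC → PASS → LOCK → LOCK → PASS → LOCK → PASS → SYNC → LOAD → PASS → SYNC  → end SYNC, rejected
w4: PASS → SYNC → LOAD → PASS → SYNC → PASS → LOCK  → end LOCK, accepted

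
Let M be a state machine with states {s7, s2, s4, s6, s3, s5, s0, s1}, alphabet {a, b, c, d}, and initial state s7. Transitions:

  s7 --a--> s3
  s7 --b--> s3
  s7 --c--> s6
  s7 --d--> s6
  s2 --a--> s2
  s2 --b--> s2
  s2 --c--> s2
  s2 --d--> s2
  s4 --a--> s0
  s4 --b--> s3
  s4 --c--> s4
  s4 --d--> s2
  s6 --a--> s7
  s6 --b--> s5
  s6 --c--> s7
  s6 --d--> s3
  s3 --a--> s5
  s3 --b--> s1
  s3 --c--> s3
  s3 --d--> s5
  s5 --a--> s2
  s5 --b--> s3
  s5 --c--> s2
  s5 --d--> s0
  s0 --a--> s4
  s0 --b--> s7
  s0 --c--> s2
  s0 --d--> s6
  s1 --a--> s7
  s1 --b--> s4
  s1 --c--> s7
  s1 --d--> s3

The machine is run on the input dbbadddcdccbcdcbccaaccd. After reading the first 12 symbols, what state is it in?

s2

s7 → s6 → s5 → s3 → s5 → s0 → s6 → s3 → s3 → s5 → s2 → s2 → s2
After 12 symbols: s2.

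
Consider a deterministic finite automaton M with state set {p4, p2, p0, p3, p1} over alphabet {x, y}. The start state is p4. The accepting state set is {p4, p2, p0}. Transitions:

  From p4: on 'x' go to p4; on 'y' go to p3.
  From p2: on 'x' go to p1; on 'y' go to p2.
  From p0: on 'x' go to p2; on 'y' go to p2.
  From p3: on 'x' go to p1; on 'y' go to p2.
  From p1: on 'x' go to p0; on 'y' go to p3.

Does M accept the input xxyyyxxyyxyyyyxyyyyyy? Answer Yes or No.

start at p4
read 'x': p4 → p4
read 'x': p4 → p4
read 'y': p4 → p3
read 'y': p3 → p2
read 'y': p2 → p2
read 'x': p2 → p1
read 'x': p1 → p0
read 'y': p0 → p2
read 'y': p2 → p2
read 'x': p2 → p1
read 'y': p1 → p3
read 'y': p3 → p2
read 'y': p2 → p2
read 'y': p2 → p2
read 'x': p2 → p1
read 'y': p1 → p3
read 'y': p3 → p2
read 'y': p2 → p2
read 'y': p2 → p2
read 'y': p2 → p2
read 'y': p2 → p2
End state p2 is accepting.

Yes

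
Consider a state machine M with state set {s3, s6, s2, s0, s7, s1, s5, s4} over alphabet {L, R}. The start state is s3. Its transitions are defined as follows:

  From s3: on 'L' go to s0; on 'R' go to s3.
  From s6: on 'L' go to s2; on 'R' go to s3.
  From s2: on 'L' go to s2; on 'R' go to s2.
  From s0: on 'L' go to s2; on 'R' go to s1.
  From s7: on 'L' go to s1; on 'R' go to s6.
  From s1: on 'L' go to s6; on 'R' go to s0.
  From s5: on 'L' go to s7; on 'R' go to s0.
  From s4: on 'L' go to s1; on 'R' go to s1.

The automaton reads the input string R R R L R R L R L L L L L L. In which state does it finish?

s2

start at s3
read 'R': s3 → s3
read 'R': s3 → s3
read 'R': s3 → s3
read 'L': s3 → s0
read 'R': s0 → s1
read 'R': s1 → s0
read 'L': s0 → s2
read 'R': s2 → s2
read 'L': s2 → s2
read 'L': s2 → s2
read 'L': s2 → s2
read 'L': s2 → s2
read 'L': s2 → s2
read 'L': s2 → s2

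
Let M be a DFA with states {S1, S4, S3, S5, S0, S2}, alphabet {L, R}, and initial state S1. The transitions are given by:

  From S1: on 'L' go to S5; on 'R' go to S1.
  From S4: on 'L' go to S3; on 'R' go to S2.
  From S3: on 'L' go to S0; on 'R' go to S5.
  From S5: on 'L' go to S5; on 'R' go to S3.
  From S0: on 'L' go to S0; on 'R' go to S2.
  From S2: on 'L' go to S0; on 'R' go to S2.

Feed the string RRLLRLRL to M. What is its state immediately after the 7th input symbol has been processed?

S1 → S1 → S1 → S5 → S5 → S3 → S0 → S2
After 7 symbols: S2.

S2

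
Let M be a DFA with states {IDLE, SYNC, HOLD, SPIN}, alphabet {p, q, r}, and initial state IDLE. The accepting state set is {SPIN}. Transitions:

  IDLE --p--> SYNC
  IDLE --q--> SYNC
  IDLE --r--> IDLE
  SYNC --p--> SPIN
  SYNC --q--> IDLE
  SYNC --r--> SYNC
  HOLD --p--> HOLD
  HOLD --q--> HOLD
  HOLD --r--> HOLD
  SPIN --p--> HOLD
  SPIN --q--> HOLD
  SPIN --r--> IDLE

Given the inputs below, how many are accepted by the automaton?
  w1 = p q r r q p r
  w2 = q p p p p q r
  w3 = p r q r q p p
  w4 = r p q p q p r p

1

w1:
  start at IDLE
  read 'p': IDLE → SYNC
  read 'q': SYNC → IDLE
  read 'r': IDLE → IDLE
  read 'r': IDLE → IDLE
  read 'q': IDLE → SYNC
  read 'p': SYNC → SPIN
  read 'r': SPIN → IDLE
  end IDLE, rejected
w2:
  start at IDLE
  read 'q': IDLE → SYNC
  read 'p': SYNC → SPIN
  read 'p': SPIN → HOLD
  read 'p': HOLD → HOLD
  read 'p': HOLD → HOLD
  read 'q': HOLD → HOLD
  read 'r': HOLD → HOLD
  end HOLD, rejected
w3:
  start at IDLE
  read 'p': IDLE → SYNC
  read 'r': SYNC → SYNC
  read 'q': SYNC → IDLE
  read 'r': IDLE → IDLE
  read 'q': IDLE → SYNC
  read 'p': SYNC → SPIN
  read 'p': SPIN → HOLD
  end HOLD, rejected
w4:
  start at IDLE
  read 'r': IDLE → IDLE
  read 'p': IDLE → SYNC
  read 'q': SYNC → IDLE
  read 'p': IDLE → SYNC
  read 'q': SYNC → IDLE
  read 'p': IDLE → SYNC
  read 'r': SYNC → SYNC
  read 'p': SYNC → SPIN
  end SPIN, accepted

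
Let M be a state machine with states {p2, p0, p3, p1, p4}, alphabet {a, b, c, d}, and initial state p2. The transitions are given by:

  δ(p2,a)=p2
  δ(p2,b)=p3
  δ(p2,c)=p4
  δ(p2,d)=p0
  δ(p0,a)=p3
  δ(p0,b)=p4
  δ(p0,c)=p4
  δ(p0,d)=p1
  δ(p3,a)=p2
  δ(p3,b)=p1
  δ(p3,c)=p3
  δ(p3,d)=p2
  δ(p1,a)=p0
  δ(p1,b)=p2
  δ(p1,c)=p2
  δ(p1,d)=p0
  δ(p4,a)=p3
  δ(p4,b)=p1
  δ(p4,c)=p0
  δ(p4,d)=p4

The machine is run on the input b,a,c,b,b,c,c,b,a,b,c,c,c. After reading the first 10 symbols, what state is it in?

start at p2
read 'b': p2 → p3
read 'a': p3 → p2
read 'c': p2 → p4
read 'b': p4 → p1
read 'b': p1 → p2
read 'c': p2 → p4
read 'c': p4 → p0
read 'b': p0 → p4
read 'a': p4 → p3
read 'b': p3 → p1
After 10 symbols: p1.

p1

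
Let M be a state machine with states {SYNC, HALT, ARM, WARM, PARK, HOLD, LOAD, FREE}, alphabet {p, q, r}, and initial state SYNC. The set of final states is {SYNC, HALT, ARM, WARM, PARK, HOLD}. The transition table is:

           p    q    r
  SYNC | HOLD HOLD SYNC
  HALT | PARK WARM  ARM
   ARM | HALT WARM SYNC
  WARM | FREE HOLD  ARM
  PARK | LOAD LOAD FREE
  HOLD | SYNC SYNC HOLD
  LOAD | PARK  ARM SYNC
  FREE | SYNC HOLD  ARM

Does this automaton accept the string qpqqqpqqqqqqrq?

Trace: SYNC -q-> HOLD -p-> SYNC -q-> HOLD -q-> SYNC -q-> HOLD -p-> SYNC -q-> HOLD -q-> SYNC -q-> HOLD -q-> SYNC -q-> HOLD -q-> SYNC -r-> SYNC -q-> HOLD
End state HOLD is accepting.

Yes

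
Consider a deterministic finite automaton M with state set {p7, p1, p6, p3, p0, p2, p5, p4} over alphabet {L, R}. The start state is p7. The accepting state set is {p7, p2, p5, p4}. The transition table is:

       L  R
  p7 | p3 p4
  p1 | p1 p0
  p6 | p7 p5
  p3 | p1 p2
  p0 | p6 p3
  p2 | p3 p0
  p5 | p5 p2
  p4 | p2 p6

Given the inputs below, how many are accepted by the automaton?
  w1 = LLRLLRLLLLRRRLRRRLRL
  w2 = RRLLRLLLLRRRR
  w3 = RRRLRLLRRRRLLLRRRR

w1: p7 → p3 → p1 → p0 → p6 → p7 → p4 → p2 → p3 → p1 → p1 → p0 → p3 → p2 → p3 → p2 → p0 → p3 → p1 → p0 → p6  → end p6, rejected
w2: p7 → p4 → p6 → p7 → p3 → p2 → p3 → p1 → p1 → p1 → p0 → p3 → p2 → p0  → end p0, rejected
w3: p7 → p4 → p6 → p5 → p5 → p2 → p3 → p1 → p0 → p3 → p2 → p0 → p6 → p7 → p3 → p2 → p0 → p3 → p2  → end p2, accepted

1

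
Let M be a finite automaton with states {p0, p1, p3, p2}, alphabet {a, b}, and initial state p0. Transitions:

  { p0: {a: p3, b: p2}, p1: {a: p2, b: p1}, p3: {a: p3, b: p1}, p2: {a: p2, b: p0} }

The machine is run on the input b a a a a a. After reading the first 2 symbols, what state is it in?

Trace: p0 -b-> p2 -a-> p2
After 2 symbols: p2.

p2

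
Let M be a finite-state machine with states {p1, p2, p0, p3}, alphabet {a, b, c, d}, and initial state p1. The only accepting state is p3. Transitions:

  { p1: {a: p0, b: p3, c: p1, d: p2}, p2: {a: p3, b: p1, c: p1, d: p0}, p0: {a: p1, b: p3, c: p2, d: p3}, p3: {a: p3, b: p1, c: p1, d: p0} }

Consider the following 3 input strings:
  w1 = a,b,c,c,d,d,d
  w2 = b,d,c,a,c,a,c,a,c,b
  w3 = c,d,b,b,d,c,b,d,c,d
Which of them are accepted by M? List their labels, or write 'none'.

w1: p1 → p0 → p3 → p1 → p1 → p2 → p0 → p3  → end p3, accepted
w2: p1 → p3 → p0 → p2 → p3 → p1 → p0 → p2 → p3 → p1 → p3  → end p3, accepted
w3: p1 → p1 → p2 → p1 → p3 → p0 → p2 → p1 → p2 → p1 → p2  → end p2, rejected

w1, w2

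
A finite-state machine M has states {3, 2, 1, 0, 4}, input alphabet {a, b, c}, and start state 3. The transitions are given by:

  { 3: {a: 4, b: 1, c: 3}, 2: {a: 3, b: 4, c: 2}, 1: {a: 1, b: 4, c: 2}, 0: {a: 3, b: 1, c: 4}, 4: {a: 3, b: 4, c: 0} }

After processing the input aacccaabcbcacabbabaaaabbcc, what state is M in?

3 → 4 → 3 → 3 → 3 → 3 → 4 → 3 → 1 → 2 → 4 → 0 → 3 → 3 → 4 → 4 → 4 → 3 → 1 → 1 → 1 → 1 → 1 → 4 → 4 → 0 → 4

4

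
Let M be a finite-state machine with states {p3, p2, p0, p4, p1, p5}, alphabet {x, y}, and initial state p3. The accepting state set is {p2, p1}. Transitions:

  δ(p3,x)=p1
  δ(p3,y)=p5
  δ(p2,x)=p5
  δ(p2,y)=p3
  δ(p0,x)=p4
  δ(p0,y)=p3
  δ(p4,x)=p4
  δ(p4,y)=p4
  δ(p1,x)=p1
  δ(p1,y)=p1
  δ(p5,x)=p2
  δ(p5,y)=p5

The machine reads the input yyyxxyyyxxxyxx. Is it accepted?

p3 → p5 → p5 → p5 → p2 → p5 → p5 → p5 → p5 → p2 → p5 → p2 → p3 → p1 → p1
End state p1 is accepting.

Yes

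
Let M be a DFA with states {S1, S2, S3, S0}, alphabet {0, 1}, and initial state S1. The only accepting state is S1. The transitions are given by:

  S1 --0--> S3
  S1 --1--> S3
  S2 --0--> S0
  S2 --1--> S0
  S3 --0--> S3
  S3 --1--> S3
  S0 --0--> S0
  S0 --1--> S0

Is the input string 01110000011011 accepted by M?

No

Trace: S1 -0-> S3 -1-> S3 -1-> S3 -1-> S3 -0-> S3 -0-> S3 -0-> S3 -0-> S3 -0-> S3 -1-> S3 -1-> S3 -0-> S3 -1-> S3 -1-> S3
End state S3 is not accepting.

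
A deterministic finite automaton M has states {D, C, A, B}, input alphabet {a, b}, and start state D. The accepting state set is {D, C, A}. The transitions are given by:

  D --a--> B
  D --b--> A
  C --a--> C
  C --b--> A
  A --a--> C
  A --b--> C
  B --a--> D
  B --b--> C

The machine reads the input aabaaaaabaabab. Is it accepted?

Trace: D -a-> B -a-> D -b-> A -a-> C -a-> C -a-> C -a-> C -a-> C -b-> A -a-> C -a-> C -b-> A -a-> C -b-> A
End state A is accepting.

Yes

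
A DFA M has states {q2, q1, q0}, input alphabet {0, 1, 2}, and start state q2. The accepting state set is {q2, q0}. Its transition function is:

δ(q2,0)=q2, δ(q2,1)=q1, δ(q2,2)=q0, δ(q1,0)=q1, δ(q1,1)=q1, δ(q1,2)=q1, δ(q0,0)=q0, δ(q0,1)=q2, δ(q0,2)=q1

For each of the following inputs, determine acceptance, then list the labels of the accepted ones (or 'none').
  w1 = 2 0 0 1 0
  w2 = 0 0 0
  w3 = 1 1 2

w1:
  start at q2
  read '2': q2 → q0
  read '0': q0 → q0
  read '0': q0 → q0
  read '1': q0 → q2
  read '0': q2 → q2
  end q2, accepted
w2:
  start at q2
  read '0': q2 → q2
  read '0': q2 → q2
  read '0': q2 → q2
  end q2, accepted
w3:
  start at q2
  read '1': q2 → q1
  read '1': q1 → q1
  read '2': q1 → q1
  end q1, rejected

w1, w2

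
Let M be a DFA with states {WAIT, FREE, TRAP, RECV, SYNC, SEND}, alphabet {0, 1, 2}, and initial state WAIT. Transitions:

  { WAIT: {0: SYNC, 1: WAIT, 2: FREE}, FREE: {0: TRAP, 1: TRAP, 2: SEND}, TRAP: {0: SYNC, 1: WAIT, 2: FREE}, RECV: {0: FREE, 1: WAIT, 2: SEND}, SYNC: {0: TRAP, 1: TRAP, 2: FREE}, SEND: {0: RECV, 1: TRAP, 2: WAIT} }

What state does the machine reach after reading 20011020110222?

Trace: WAIT -2-> FREE -0-> TRAP -0-> SYNC -1-> TRAP -1-> WAIT -0-> SYNC -2-> FREE -0-> TRAP -1-> WAIT -1-> WAIT -0-> SYNC -2-> FREE -2-> SEND -2-> WAIT

WAIT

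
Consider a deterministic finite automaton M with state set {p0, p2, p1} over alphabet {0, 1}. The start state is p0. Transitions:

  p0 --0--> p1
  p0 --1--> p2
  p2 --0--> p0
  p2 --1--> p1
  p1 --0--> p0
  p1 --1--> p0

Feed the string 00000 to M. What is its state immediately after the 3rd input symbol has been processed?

p1

p0 → p1 → p0 → p1
After 3 symbols: p1.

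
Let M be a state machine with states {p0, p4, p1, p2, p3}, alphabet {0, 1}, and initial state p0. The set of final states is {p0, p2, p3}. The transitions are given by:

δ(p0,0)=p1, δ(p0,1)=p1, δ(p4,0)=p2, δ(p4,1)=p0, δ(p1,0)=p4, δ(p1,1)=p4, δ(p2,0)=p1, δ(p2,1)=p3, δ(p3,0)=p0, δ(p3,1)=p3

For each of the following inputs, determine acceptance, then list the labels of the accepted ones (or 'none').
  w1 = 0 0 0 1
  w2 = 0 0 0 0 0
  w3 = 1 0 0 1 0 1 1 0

w1, w3

w1:
  start at p0
  read '0': p0 → p1
  read '0': p1 → p4
  read '0': p4 → p2
  read '1': p2 → p3
  end p3, accepted
w2:
  start at p0
  read '0': p0 → p1
  read '0': p1 → p4
  read '0': p4 → p2
  read '0': p2 → p1
  read '0': p1 → p4
  end p4, rejected
w3:
  start at p0
  read '1': p0 → p1
  read '0': p1 → p4
  read '0': p4 → p2
  read '1': p2 → p3
  read '0': p3 → p0
  read '1': p0 → p1
  read '1': p1 → p4
  read '0': p4 → p2
  end p2, accepted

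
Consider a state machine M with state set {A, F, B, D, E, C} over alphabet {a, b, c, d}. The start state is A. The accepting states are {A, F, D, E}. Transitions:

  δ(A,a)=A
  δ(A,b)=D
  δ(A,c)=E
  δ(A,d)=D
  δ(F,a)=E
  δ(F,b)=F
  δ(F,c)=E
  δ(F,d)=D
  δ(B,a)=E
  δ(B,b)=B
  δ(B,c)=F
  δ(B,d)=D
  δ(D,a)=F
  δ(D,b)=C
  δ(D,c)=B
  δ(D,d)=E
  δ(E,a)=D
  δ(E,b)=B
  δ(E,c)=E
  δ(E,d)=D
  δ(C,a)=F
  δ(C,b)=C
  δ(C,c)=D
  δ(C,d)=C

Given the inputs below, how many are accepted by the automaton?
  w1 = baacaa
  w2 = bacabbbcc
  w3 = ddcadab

1

w1: A → D → F → E → E → D → F  → end F, accepted
w2: A → D → F → E → D → C → C → C → D → B  → end B, rejected
w3: A → D → E → E → D → E → D → C  → end C, rejected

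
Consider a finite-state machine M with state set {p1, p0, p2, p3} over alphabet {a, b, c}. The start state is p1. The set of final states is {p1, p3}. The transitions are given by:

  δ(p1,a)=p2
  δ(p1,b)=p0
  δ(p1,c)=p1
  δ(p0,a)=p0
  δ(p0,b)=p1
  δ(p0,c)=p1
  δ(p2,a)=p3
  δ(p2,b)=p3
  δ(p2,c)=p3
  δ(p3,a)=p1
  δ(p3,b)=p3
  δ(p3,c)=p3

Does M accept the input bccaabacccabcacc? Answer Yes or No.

Yes

Trace: p1 -b-> p0 -c-> p1 -c-> p1 -a-> p2 -a-> p3 -b-> p3 -a-> p1 -c-> p1 -c-> p1 -c-> p1 -a-> p2 -b-> p3 -c-> p3 -a-> p1 -c-> p1 -c-> p1
End state p1 is accepting.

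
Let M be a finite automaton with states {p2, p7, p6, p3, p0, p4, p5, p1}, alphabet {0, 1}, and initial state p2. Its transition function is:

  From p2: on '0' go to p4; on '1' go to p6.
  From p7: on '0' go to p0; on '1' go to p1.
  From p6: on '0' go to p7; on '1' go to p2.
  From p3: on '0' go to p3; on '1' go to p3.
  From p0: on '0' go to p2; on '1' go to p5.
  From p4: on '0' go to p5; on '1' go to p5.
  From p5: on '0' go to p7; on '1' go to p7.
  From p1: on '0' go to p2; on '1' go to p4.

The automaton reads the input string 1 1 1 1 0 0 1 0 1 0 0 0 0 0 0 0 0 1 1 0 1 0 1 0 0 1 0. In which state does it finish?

p7

p2 → p6 → p2 → p6 → p2 → p4 → p5 → p7 → p0 → p5 → p7 → p0 → p2 → p4 → p5 → p7 → p0 → p2 → p6 → p2 → p4 → p5 → p7 → p1 → p2 → p4 → p5 → p7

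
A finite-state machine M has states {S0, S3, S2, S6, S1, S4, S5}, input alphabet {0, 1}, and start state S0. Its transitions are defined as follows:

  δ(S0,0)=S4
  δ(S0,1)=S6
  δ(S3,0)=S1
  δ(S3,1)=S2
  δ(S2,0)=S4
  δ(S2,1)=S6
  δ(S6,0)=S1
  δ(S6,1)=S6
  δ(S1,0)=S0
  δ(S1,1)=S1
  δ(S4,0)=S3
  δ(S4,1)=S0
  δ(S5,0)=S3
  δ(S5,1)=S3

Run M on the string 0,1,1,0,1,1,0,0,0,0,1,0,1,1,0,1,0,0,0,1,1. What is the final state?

S0 → S4 → S0 → S6 → S1 → S1 → S1 → S0 → S4 → S3 → S1 → S1 → S0 → S6 → S6 → S1 → S1 → S0 → S4 → S3 → S2 → S6

S6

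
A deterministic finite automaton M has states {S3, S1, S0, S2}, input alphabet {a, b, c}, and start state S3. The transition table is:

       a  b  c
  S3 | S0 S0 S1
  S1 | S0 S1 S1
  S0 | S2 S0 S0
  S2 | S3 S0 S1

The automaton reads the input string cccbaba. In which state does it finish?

start at S3
read 'c': S3 → S1
read 'c': S1 → S1
read 'c': S1 → S1
read 'b': S1 → S1
read 'a': S1 → S0
read 'b': S0 → S0
read 'a': S0 → S2

S2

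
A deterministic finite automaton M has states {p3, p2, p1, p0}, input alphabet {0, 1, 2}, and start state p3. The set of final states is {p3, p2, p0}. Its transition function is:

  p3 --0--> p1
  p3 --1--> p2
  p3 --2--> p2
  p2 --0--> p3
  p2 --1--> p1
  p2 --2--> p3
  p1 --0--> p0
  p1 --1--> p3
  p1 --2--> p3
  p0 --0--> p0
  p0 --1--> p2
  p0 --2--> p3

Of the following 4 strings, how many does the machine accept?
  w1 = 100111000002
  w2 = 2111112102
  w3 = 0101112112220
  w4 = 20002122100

w1: p3 → p2 → p3 → p1 → p3 → p2 → p1 → p0 → p0 → p0 → p0 → p0 → p3  → end p3, accepted
w2: p3 → p2 → p1 → p3 → p2 → p1 → p3 → p2 → p1 → p0 → p3  → end p3, accepted
w3: p3 → p1 → p3 → p1 → p3 → p2 → p1 → p3 → p2 → p1 → p3 → p2 → p3 → p1  → end p1, rejected
w4: p3 → p2 → p3 → p1 → p0 → p3 → p2 → p3 → p2 → p1 → p0 → p0  → end p0, accepted

3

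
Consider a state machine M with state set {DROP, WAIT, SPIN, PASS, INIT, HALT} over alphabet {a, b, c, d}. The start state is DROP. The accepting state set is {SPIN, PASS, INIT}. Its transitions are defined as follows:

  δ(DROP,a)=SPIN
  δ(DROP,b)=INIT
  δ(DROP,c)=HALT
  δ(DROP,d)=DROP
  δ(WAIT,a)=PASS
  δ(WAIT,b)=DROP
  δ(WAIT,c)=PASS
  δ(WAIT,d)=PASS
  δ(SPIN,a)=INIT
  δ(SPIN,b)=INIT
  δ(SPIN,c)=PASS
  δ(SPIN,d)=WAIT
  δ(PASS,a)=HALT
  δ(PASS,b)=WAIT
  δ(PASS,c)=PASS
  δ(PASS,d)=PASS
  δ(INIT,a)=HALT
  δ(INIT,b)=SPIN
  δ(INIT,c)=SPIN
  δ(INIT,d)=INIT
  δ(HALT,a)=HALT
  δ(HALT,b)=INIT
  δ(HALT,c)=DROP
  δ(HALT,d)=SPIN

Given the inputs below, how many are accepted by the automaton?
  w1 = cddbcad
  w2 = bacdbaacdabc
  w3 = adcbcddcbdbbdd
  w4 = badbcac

3

w1: DROP → HALT → SPIN → WAIT → DROP → HALT → HALT → SPIN  → end SPIN, accepted
w2: DROP → INIT → HALT → DROP → DROP → INIT → HALT → HALT → DROP → DROP → SPIN → INIT → SPIN  → end SPIN, accepted
w3: DROP → SPIN → WAIT → PASS → WAIT → PASS → PASS → PASS → PASS → WAIT → PASS → WAIT → DROP → DROP → DROP  → end DROP, rejected
w4: DROP → INIT → HALT → SPIN → INIT → SPIN → INIT → SPIN  → end SPIN, accepted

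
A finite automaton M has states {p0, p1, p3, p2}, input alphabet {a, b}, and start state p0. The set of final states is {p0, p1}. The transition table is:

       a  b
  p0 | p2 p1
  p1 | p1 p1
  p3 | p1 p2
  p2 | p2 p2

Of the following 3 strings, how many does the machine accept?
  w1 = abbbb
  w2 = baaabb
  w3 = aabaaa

w1: Trace: p0 -a-> p2 -b-> p2 -b-> p2 -b-> p2 -b-> p2  → end p2, rejected
w2: Trace: p0 -b-> p1 -a-> p1 -a-> p1 -a-> p1 -b-> p1 -b-> p1  → end p1, accepted
w3: Trace: p0 -a-> p2 -a-> p2 -b-> p2 -a-> p2 -a-> p2 -a-> p2  → end p2, rejected

1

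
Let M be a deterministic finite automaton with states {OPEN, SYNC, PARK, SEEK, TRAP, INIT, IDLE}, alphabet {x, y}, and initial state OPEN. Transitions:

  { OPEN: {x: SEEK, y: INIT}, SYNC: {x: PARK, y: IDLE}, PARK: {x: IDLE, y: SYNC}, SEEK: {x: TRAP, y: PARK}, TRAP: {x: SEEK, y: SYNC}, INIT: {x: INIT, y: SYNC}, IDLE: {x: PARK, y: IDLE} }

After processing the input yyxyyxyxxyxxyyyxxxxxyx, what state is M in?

PARK

Trace: OPEN -y-> INIT -y-> SYNC -x-> PARK -y-> SYNC -y-> IDLE -x-> PARK -y-> SYNC -x-> PARK -x-> IDLE -y-> IDLE -x-> PARK -x-> IDLE -y-> IDLE -y-> IDLE -y-> IDLE -x-> PARK -x-> IDLE -x-> PARK -x-> IDLE -x-> PARK -y-> SYNC -x-> PARK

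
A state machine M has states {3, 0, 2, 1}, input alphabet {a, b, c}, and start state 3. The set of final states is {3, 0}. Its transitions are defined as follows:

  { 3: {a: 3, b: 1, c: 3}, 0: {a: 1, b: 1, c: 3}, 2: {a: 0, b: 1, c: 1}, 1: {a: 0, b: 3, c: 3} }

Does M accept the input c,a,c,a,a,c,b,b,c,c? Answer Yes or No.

Yes

Trace: 3 -c-> 3 -a-> 3 -c-> 3 -a-> 3 -a-> 3 -c-> 3 -b-> 1 -b-> 3 -c-> 3 -c-> 3
End state 3 is accepting.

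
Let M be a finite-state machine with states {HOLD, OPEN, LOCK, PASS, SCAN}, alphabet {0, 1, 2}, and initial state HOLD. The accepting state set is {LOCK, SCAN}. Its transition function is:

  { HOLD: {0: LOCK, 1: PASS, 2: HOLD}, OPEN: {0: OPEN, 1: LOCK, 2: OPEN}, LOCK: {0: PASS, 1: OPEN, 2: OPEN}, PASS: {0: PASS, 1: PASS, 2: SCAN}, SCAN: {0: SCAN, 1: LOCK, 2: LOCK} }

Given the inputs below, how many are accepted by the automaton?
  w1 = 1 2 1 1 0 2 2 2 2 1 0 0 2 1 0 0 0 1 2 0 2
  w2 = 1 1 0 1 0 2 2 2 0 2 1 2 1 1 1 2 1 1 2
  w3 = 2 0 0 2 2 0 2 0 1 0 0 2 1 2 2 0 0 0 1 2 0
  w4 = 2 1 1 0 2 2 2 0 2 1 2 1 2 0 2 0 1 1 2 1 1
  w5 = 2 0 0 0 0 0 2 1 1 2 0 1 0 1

w1:
  start at HOLD
  read '1': HOLD → PASS
  read '2': PASS → SCAN
  read '1': SCAN → LOCK
  read '1': LOCK → OPEN
  read '0': OPEN → OPEN
  read '2': OPEN → OPEN
  read '2': OPEN → OPEN
  read '2': OPEN → OPEN
  read '2': OPEN → OPEN
  read '1': OPEN → LOCK
  read '0': LOCK → PASS
  read '0': PASS → PASS
  read '2': PASS → SCAN
  read '1': SCAN → LOCK
  read '0': LOCK → PASS
  read '0': PASS → PASS
  read '0': PASS → PASS
  read '1': PASS → PASS
  read '2': PASS → SCAN
  read '0': SCAN → SCAN
  read '2': SCAN → LOCK
  end LOCK, accepted
w2:
  start at HOLD
  read '1': HOLD → PASS
  read '1': PASS → PASS
  read '0': PASS → PASS
  read '1': PASS → PASS
  read '0': PASS → PASS
  read '2': PASS → SCAN
  read '2': SCAN → LOCK
  read '2': LOCK → OPEN
  read '0': OPEN → OPEN
  read '2': OPEN → OPEN
  read '1': OPEN → LOCK
  read '2': LOCK → OPEN
  read '1': OPEN → LOCK
  read '1': LOCK → OPEN
  read '1': OPEN → LOCK
  read '2': LOCK → OPEN
  read '1': OPEN → LOCK
  read '1': LOCK → OPEN
  read '2': OPEN → OPEN
  end OPEN, rejected
w3:
  start at HOLD
  read '2': HOLD → HOLD
  read '0': HOLD → LOCK
  read '0': LOCK → PASS
  read '2': PASS → SCAN
  read '2': SCAN → LOCK
  read '0': LOCK → PASS
  read '2': PASS → SCAN
  read '0': SCAN → SCAN
  read '1': SCAN → LOCK
  read '0': LOCK → PASS
  read '0': PASS → PASS
  read '2': PASS → SCAN
  read '1': SCAN → LOCK
  read '2': LOCK → OPEN
  read '2': OPEN → OPEN
  read '0': OPEN → OPEN
  read '0': OPEN → OPEN
  read '0': OPEN → OPEN
  read '1': OPEN → LOCK
  read '2': LOCK → OPEN
  read '0': OPEN → OPEN
  end OPEN, rejected
w4:
  start at HOLD
  read '2': HOLD → HOLD
  read '1': HOLD → PASS
  read '1': PASS → PASS
  read '0': PASS → PASS
  read '2': PASS → SCAN
  read '2': SCAN → LOCK
  read '2': LOCK → OPEN
  read '0': OPEN → OPEN
  read '2': OPEN → OPEN
  read '1': OPEN → LOCK
  read '2': LOCK → OPEN
  read '1': OPEN → LOCK
  read '2': LOCK → OPEN
  read '0': OPEN → OPEN
  read '2': OPEN → OPEN
  read '0': OPEN → OPEN
  read '1': OPEN → LOCK
  read '1': LOCK → OPEN
  read '2': OPEN → OPEN
  read '1': OPEN → LOCK
  read '1': LOCK → OPEN
  end OPEN, rejected
w5:
  start at HOLD
  read '2': HOLD → HOLD
  read '0': HOLD → LOCK
  read '0': LOCK → PASS
  read '0': PASS → PASS
  read '0': PASS → PASS
  read '0': PASS → PASS
  read '2': PASS → SCAN
  read '1': SCAN → LOCK
  read '1': LOCK → OPEN
  read '2': OPEN → OPEN
  read '0': OPEN → OPEN
  read '1': OPEN → LOCK
  read '0': LOCK → PASS
  read '1': PASS → PASS
  end PASS, rejected

1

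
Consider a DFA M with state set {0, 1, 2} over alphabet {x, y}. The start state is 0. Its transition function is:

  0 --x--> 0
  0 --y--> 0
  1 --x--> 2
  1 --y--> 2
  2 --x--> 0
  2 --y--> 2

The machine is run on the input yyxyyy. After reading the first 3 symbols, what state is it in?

0

start at 0
read 'y': 0 → 0
read 'y': 0 → 0
read 'x': 0 → 0
After 3 symbols: 0.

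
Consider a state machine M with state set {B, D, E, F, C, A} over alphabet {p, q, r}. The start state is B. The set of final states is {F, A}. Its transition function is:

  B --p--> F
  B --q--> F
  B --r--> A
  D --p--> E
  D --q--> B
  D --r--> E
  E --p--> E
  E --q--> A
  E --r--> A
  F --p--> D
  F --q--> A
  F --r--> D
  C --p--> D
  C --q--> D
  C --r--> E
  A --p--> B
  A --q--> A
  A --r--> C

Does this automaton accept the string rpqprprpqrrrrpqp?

Yes

start at B
read 'r': B → A
read 'p': A → B
read 'q': B → F
read 'p': F → D
read 'r': D → E
read 'p': E → E
read 'r': E → A
read 'p': A → B
read 'q': B → F
read 'r': F → D
read 'r': D → E
read 'r': E → A
read 'r': A → C
read 'p': C → D
read 'q': D → B
read 'p': B → F
End state F is accepting.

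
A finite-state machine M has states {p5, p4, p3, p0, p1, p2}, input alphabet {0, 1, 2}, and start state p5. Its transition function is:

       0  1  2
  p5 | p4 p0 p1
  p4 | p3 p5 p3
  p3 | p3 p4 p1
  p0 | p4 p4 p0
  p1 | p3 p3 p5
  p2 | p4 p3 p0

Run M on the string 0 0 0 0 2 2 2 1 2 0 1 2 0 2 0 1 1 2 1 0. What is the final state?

start at p5
read '0': p5 → p4
read '0': p4 → p3
read '0': p3 → p3
read '0': p3 → p3
read '2': p3 → p1
read '2': p1 → p5
read '2': p5 → p1
read '1': p1 → p3
read '2': p3 → p1
read '0': p1 → p3
read '1': p3 → p4
read '2': p4 → p3
read '0': p3 → p3
read '2': p3 → p1
read '0': p1 → p3
read '1': p3 → p4
read '1': p4 → p5
read '2': p5 → p1
read '1': p1 → p3
read '0': p3 → p3

p3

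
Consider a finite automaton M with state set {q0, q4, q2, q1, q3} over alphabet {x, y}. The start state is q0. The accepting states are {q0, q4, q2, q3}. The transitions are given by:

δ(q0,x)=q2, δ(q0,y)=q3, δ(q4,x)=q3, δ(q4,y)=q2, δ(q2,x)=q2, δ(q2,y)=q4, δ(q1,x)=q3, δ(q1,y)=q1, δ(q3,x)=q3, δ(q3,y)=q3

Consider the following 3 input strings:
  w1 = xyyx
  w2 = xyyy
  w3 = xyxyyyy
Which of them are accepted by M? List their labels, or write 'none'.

w1, w2, w3

w1:
  start at q0
  read 'x': q0 → q2
  read 'y': q2 → q4
  read 'y': q4 → q2
  read 'x': q2 → q2
  end q2, accepted
w2:
  start at q0
  read 'x': q0 → q2
  read 'y': q2 → q4
  read 'y': q4 → q2
  read 'y': q2 → q4
  end q4, accepted
w3:
  start at q0
  read 'x': q0 → q2
  read 'y': q2 → q4
  read 'x': q4 → q3
  read 'y': q3 → q3
  read 'y': q3 → q3
  read 'y': q3 → q3
  read 'y': q3 → q3
  end q3, accepted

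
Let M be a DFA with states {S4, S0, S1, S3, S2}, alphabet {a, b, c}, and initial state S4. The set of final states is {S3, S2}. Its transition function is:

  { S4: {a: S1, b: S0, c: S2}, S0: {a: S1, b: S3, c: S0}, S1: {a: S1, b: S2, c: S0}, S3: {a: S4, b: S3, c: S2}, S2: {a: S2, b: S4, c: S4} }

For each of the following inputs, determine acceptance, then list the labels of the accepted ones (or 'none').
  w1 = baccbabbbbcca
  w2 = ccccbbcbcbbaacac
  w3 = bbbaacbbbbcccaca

w1: Trace: S4 -b-> S0 -a-> S1 -c-> S0 -c-> S0 -b-> S3 -a-> S4 -b-> S0 -b-> S3 -b-> S3 -b-> S3 -c-> S2 -c-> S4 -a-> S1  → end S1, rejected
w2: Trace: S4 -c-> S2 -c-> S4 -c-> S2 -c-> S4 -b-> S0 -b-> S3 -c-> S2 -b-> S4 -c-> S2 -b-> S4 -b-> S0 -a-> S1 -a-> S1 -c-> S0 -a-> S1 -c-> S0  → end S0, rejected
w3: Trace: S4 -b-> S0 -b-> S3 -b-> S3 -a-> S4 -a-> S1 -c-> S0 -b-> S3 -b-> S3 -b-> S3 -b-> S3 -c-> S2 -c-> S4 -c-> S2 -a-> S2 -c-> S4 -a-> S1  → end S1, rejected

none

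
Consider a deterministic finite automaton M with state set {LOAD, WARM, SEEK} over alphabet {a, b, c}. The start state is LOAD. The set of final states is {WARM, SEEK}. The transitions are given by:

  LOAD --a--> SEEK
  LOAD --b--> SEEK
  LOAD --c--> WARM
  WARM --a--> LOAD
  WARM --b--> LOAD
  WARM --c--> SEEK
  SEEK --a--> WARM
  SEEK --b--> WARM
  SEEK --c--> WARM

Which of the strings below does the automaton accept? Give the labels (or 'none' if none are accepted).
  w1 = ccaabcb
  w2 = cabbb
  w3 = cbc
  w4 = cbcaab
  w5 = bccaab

w1:
  start at LOAD
  read 'c': LOAD → WARM
  read 'c': WARM → SEEK
  read 'a': SEEK → WARM
  read 'a': WARM → LOAD
  read 'b': LOAD → SEEK
  read 'c': SEEK → WARM
  read 'b': WARM → LOAD
  end LOAD, rejected
w2:
  start at LOAD
  read 'c': LOAD → WARM
  read 'a': WARM → LOAD
  read 'b': LOAD → SEEK
  read 'b': SEEK → WARM
  read 'b': WARM → LOAD
  end LOAD, rejected
w3:
  start at LOAD
  read 'c': LOAD → WARM
  read 'b': WARM → LOAD
  read 'c': LOAD → WARM
  end WARM, accepted
w4:
  start at LOAD
  read 'c': LOAD → WARM
  read 'b': WARM → LOAD
  read 'c': LOAD → WARM
  read 'a': WARM → LOAD
  read 'a': LOAD → SEEK
  read 'b': SEEK → WARM
  end WARM, accepted
w5:
  start at LOAD
  read 'b': LOAD → SEEK
  read 'c': SEEK → WARM
  read 'c': WARM → SEEK
  read 'a': SEEK → WARM
  read 'a': WARM → LOAD
  read 'b': LOAD → SEEK
  end SEEK, accepted

w3, w4, w5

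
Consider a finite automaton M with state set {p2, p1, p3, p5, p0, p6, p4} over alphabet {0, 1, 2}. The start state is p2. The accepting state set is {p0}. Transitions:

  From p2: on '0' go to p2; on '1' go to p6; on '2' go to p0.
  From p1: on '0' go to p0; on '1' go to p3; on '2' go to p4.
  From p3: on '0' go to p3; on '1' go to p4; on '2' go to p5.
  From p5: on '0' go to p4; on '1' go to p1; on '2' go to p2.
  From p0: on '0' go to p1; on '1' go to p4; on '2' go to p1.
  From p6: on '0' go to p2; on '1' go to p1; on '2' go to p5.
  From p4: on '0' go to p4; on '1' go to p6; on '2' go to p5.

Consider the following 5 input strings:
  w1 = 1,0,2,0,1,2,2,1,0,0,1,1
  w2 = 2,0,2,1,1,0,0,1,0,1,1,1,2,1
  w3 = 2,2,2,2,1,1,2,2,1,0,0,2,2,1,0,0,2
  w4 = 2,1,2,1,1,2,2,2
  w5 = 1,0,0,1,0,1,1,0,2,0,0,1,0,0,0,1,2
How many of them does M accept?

1

w1:
  start at p2
  read '1': p2 → p6
  read '0': p6 → p2
  read '2': p2 → p0
  read '0': p0 → p1
  read '1': p1 → p3
  read '2': p3 → p5
  read '2': p5 → p2
  read '1': p2 → p6
  read '0': p6 → p2
  read '0': p2 → p2
  read '1': p2 → p6
  read '1': p6 → p1
  end p1, rejected
w2:
  start at p2
  read '2': p2 → p0
  read '0': p0 → p1
  read '2': p1 → p4
  read '1': p4 → p6
  read '1': p6 → p1
  read '0': p1 → p0
  read '0': p0 → p1
  read '1': p1 → p3
  read '0': p3 → p3
  read '1': p3 → p4
  read '1': p4 → p6
  read '1': p6 → p1
  read '2': p1 → p4
  read '1': p4 → p6
  end p6, rejected
w3:
  start at p2
  read '2': p2 → p0
  read '2': p0 → p1
  read '2': p1 → p4
  read '2': p4 → p5
  read '1': p5 → p1
  read '1': p1 → p3
  read '2': p3 → p5
  read '2': p5 → p2
  read '1': p2 → p6
  read '0': p6 → p2
  read '0': p2 → p2
  read '2': p2 → p0
  read '2': p0 → p1
  read '1': p1 → p3
  read '0': p3 → p3
  read '0': p3 → p3
  read '2': p3 → p5
  end p5, rejected
w4:
  start at p2
  read '2': p2 → p0
  read '1': p0 → p4
  read '2': p4 → p5
  read '1': p5 → p1
  read '1': p1 → p3
  read '2': p3 → p5
  read '2': p5 → p2
  read '2': p2 → p0
  end p0, accepted
w5:
  start at p2
  read '1': p2 → p6
  read '0': p6 → p2
  read '0': p2 → p2
  read '1': p2 → p6
  read '0': p6 → p2
  read '1': p2 → p6
  read '1': p6 → p1
  read '0': p1 → p0
  read '2': p0 → p1
  read '0': p1 → p0
  read '0': p0 → p1
  read '1': p1 → p3
  read '0': p3 → p3
  read '0': p3 → p3
  read '0': p3 → p3
  read '1': p3 → p4
  read '2': p4 → p5
  end p5, rejected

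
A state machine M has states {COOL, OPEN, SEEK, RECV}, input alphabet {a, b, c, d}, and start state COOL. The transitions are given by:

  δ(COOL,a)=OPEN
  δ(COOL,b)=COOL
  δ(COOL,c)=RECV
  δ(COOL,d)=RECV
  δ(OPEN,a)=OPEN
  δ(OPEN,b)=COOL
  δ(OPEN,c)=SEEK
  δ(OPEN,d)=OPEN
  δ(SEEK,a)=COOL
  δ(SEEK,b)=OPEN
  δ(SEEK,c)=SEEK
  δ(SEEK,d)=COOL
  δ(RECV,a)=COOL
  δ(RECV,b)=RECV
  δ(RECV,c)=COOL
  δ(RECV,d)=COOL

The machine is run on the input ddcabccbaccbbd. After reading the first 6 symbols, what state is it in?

RECV

Trace: COOL -d-> RECV -d-> COOL -c-> RECV -a-> COOL -b-> COOL -c-> RECV
After 6 symbols: RECV.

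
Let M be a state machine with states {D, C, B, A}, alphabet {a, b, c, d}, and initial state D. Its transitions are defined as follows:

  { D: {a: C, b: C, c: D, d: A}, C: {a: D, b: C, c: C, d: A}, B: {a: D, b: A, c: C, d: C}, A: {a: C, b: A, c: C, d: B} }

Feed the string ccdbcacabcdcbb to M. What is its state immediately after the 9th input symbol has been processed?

C

start at D
read 'c': D → D
read 'c': D → D
read 'd': D → A
read 'b': A → A
read 'c': A → C
read 'a': C → D
read 'c': D → D
read 'a': D → C
read 'b': C → C
After 9 symbols: C.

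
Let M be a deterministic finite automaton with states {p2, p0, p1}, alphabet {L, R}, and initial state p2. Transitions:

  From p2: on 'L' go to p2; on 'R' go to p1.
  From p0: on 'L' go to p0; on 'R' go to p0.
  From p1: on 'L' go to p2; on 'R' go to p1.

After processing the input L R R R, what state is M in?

p1

Trace: p2 -L-> p2 -R-> p1 -R-> p1 -R-> p1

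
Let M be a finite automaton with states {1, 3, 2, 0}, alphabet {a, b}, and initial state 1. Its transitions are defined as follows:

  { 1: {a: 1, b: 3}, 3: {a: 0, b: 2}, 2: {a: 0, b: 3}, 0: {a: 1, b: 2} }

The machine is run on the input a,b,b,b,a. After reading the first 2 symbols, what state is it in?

1 → 1 → 3
After 2 symbols: 3.

3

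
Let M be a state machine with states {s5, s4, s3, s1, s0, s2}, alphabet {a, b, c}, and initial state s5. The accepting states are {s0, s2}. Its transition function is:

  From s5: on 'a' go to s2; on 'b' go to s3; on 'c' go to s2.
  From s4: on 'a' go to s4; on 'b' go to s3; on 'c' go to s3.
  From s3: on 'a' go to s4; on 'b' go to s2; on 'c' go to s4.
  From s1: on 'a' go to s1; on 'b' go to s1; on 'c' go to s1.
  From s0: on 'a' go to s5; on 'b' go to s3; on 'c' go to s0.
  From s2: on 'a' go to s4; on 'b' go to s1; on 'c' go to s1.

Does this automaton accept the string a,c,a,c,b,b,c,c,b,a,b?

No

Trace: s5 -a-> s2 -c-> s1 -a-> s1 -c-> s1 -b-> s1 -b-> s1 -c-> s1 -c-> s1 -b-> s1 -a-> s1 -b-> s1
End state s1 is not accepting.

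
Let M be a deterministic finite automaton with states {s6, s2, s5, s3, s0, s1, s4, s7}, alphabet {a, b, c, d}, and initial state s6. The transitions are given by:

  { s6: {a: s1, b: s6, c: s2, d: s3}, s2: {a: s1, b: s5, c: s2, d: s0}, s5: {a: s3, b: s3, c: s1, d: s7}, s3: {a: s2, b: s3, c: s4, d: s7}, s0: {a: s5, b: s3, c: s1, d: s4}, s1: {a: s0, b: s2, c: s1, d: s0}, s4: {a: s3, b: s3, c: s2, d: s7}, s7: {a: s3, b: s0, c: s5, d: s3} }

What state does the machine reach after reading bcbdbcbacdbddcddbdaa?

Trace: s6 -b-> s6 -c-> s2 -b-> s5 -d-> s7 -b-> s0 -c-> s1 -b-> s2 -a-> s1 -c-> s1 -d-> s0 -b-> s3 -d-> s7 -d-> s3 -c-> s4 -d-> s7 -d-> s3 -b-> s3 -d-> s7 -a-> s3 -a-> s2

s2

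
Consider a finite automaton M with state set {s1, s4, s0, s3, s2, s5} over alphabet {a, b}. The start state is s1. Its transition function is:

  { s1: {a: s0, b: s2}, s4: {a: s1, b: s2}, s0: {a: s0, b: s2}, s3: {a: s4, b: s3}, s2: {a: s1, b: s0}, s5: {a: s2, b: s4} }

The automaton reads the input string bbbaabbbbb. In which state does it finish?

s1 → s2 → s0 → s2 → s1 → s0 → s2 → s0 → s2 → s0 → s2

s2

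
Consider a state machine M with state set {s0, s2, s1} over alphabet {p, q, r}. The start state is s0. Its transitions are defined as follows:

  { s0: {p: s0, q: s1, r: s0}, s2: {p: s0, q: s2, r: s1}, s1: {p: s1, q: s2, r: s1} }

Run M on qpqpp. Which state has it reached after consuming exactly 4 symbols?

s0

s0 → s1 → s1 → s2 → s0
After 4 symbols: s0.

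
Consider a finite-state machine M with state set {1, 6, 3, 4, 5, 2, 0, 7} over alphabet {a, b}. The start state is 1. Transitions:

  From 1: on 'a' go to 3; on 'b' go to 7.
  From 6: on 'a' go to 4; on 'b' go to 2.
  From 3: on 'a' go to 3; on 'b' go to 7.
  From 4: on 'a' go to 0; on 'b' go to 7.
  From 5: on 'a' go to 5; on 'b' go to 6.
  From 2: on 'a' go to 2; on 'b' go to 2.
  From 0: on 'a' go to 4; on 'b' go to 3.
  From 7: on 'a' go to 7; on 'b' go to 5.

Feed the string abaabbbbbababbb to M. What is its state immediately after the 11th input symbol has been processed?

2

Trace: 1 -a-> 3 -b-> 7 -a-> 7 -a-> 7 -b-> 5 -b-> 6 -b-> 2 -b-> 2 -b-> 2 -a-> 2 -b-> 2
After 11 symbols: 2.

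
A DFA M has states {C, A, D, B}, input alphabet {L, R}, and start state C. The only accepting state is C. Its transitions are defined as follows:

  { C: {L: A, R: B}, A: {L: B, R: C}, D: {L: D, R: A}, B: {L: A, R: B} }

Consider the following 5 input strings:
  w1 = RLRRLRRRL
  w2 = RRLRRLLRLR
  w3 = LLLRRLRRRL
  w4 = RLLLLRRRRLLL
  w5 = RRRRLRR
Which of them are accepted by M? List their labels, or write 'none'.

w1: Trace: C -R-> B -L-> A -R-> C -R-> B -L-> A -R-> C -R-> B -R-> B -L-> A  → end A, rejected
w2: Trace: C -R-> B -R-> B -L-> A -R-> C -R-> B -L-> A -L-> B -R-> B -L-> A -R-> C  → end C, accepted
w3: Trace: C -L-> A -L-> B -L-> A -R-> C -R-> B -L-> A -R-> C -R-> B -R-> B -L-> A  → end A, rejected
w4: Trace: C -R-> B -L-> A -L-> B -L-> A -L-> B -R-> B -R-> B -R-> B -R-> B -L-> A -L-> B -L-> A  → end A, rejected
w5: Trace: C -R-> B -R-> B -R-> B -R-> B -L-> A -R-> C -R-> B  → end B, rejected

w2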